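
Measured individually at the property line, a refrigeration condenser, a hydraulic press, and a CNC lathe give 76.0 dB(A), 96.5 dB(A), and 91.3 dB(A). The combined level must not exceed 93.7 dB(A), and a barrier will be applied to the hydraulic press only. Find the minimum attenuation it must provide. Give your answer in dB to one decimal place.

The untreated sources together contribute 10^(76.0/10) + 10^(91.3/10) = 1.389e+09, i.e. 91.43 dB(A).
To meet 93.7 dB(A) overall, the treated hydraulic press may contribute at most 10^(93.7/10) − 1.389e+09 = 9.555e+08, i.e. 89.80 dB(A).
Required insertion loss = 96.5 − 89.80 = 6.70 dB.

6.7 dB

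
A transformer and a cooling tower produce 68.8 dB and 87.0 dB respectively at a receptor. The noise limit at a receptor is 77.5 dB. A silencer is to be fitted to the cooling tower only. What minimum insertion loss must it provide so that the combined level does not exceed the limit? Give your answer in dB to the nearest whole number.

10 dB

Fixed contribution from the other source: Σ 10^(L/10) = 10^(68.8/10) = 7.586e+06 (68.80 dB).
The limit corresponds to 10^(77.5/10) = 5.623e+07; subtracting the fixed part leaves 4.865e+07 for the cooling tower, i.e. 76.87 dB.
So the cooling tower must be reduced from 87.0 to 76.87 dB: IL = 10.13 dB.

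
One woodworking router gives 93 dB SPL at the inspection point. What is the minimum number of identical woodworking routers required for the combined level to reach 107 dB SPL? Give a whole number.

26

The shortfall is 107 − 93 = 14.0 dB, and N units add 10·log₁₀ N, so need 10·log₁₀ N ≥ 14.0.
N ≥ 10^(14.0/10) = 25.119, so N = 26.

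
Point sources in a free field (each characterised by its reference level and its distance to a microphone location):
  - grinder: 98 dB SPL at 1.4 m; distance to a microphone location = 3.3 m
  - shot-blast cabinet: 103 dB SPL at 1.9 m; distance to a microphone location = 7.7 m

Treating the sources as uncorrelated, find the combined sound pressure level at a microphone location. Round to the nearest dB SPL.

94 dB SPL

First find each source's level at the receiver (point-source: −20·log₁₀(r/r_ref)), then combine on an intensity basis.
grinder: 98 − 20·log₁₀(3.3/1.4) = 98 − 7.45 = 90.55 dB SPL.
shot-blast cabinet: 103 − 20·log₁₀(7.7/1.9) = 103 − 12.15 = 90.85 dB SPL.
Σ 10^(L/10) = 2.350e+09 → L_total = 10·log₁₀(2.350e+09) = 93.71 dB SPL.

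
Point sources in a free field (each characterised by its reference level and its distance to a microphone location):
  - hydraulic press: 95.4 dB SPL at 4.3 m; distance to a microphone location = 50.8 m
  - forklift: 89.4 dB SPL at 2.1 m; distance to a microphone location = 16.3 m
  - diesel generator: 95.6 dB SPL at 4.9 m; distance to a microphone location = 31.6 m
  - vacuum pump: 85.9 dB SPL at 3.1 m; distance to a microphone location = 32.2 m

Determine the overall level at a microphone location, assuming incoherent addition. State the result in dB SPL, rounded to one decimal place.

81.1 dB SPL

Propagate each source to the receiver with L = L_ref − 20·log₁₀(r/r_ref), then add intensities.
hydraulic press: 95.4 − 20·log₁₀(50.8/4.3) = 95.4 − 21.45 = 73.95 dB SPL.
forklift: 89.4 − 20·log₁₀(16.3/2.1) = 89.4 − 17.80 = 71.60 dB SPL.
diesel generator: 95.6 − 20·log₁₀(31.6/4.9) = 95.6 − 16.19 = 79.41 dB SPL.
vacuum pump: 85.9 − 20·log₁₀(32.2/3.1) = 85.9 − 20.33 = 65.57 dB SPL.
Σ 10^(L/10) = 1.302e+08 → L_total = 10·log₁₀(1.302e+08) = 81.15 dB SPL.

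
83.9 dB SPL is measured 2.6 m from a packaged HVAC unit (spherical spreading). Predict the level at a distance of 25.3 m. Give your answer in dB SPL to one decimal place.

For a point source, L₂ = L₁ − 20·log₁₀(r₂/r₁).
L₂ = 83.9 − 20·log₁₀(25.3/2.6) = 83.9 − 19.763 = 64.14 dB SPL.

64.1 dB SPL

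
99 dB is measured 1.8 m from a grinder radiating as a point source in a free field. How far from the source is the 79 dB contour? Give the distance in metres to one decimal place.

18.0 m

Point-source spreading drops the level by 20·log₁₀(r₂/r₁); inverting, r₂/r₁ = 10^(ΔL/20).
r₂ = 1.8·10^((99−79)/20) = 1.8·10^(20.0/20) = 18.00 m.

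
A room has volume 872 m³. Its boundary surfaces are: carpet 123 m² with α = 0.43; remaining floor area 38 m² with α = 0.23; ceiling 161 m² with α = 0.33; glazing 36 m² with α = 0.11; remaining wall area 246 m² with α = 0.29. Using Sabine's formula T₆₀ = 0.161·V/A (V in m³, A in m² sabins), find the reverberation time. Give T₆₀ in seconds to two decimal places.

Summing Sᵢαᵢ: 123·0.43 + 38·0.23 + 161·0.33 + 36·0.11 + 246·0.29 = 190.06 m².
T₆₀ = 0.161 × 872 / 190.06 = 0.739 s.

0.74 s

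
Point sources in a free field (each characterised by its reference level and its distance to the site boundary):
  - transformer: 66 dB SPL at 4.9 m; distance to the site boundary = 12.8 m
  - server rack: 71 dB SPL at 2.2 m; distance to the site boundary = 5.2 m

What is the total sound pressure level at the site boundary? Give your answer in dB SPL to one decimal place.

64.5 dB SPL

Apply inverse-square spreading to bring every level to the receiver, then sum 10^(L/10).
transformer: 66 − 20·log₁₀(12.8/4.9) = 66 − 8.34 = 57.66 dB SPL.
server rack: 71 − 20·log₁₀(5.2/2.2) = 71 − 7.47 = 63.53 dB SPL.
Σ 10^(L/10) = 2.837e+06 → L_total = 10·log₁₀(2.837e+06) = 64.53 dB SPL.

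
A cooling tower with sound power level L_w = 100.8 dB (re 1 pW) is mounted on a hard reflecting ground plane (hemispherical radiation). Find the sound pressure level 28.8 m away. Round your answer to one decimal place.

L_p = L_w − 10·log₁₀(2π·r²) with r = 28.8 m.
2π·r² = 5212 m², 10·log₁₀ of that is 37.170 dB.
L_p = 100.8 − 37.170 = 63.63 dB.

63.6 dB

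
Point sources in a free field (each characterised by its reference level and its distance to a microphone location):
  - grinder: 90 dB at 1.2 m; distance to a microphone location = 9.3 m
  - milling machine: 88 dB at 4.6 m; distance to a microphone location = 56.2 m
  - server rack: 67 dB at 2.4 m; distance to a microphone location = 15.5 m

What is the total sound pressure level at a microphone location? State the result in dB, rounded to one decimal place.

Apply inverse-square spreading to bring every level to the receiver, then sum 10^(L/10).
grinder: 90 − 20·log₁₀(9.3/1.2) = 90 − 17.79 = 72.21 dB.
milling machine: 88 − 20·log₁₀(56.2/4.6) = 88 − 21.74 = 66.26 dB.
server rack: 67 − 20·log₁₀(15.5/2.4) = 67 − 16.20 = 50.80 dB.
Σ 10^(L/10) = 2.100e+07 → L_total = 10·log₁₀(2.100e+07) = 73.22 dB.

73.2 dB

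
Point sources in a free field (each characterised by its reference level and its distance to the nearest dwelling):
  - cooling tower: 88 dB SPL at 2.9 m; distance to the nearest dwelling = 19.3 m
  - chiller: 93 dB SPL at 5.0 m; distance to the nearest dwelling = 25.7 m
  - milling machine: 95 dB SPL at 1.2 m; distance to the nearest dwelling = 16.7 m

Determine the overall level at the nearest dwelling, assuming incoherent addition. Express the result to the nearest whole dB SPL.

80 dB SPL

Propagate each source to the receiver with L = L_ref − 20·log₁₀(r/r_ref), then add intensities.
cooling tower: 88 − 20·log₁₀(19.3/2.9) = 88 − 16.46 = 71.54 dB SPL.
chiller: 93 − 20·log₁₀(25.7/5.0) = 93 − 14.22 = 78.78 dB SPL.
milling machine: 95 − 20·log₁₀(16.7/1.2) = 95 − 22.87 = 72.13 dB SPL.
Σ 10^(L/10) = 1.061e+08 → L_total = 10·log₁₀(1.061e+08) = 80.26 dB SPL.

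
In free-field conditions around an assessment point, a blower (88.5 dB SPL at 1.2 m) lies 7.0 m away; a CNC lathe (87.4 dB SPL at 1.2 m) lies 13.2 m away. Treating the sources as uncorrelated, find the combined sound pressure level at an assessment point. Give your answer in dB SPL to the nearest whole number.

Apply inverse-square spreading to bring every level to the receiver, then sum 10^(L/10).
blower: 88.5 − 20·log₁₀(7.0/1.2) = 88.5 − 15.32 = 73.18 dB SPL.
CNC lathe: 87.4 − 20·log₁₀(13.2/1.2) = 87.4 − 20.83 = 66.57 dB SPL.
Σ 10^(L/10) = 2.535e+07 → L_total = 10·log₁₀(2.535e+07) = 74.04 dB SPL.

74 dB SPL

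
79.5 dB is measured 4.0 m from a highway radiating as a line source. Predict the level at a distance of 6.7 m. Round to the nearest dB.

77 dB

Cylindrical spreading from a line source gives a 10·log₁₀(r₂/r₁) drop.
L₂ = 79.5 − 10·log₁₀(6.7/4.0) = 79.5 − 2.240 = 77.26 dB.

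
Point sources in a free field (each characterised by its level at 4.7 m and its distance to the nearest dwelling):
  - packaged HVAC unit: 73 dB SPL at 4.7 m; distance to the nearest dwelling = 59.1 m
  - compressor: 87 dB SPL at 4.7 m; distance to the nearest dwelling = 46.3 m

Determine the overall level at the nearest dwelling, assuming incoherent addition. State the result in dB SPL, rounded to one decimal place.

First find each source's level at the receiver (point-source: −20·log₁₀(r/r_ref)), then combine on an intensity basis.
packaged HVAC unit: 73 − 20·log₁₀(59.1/4.7) = 73 − 21.99 = 51.01 dB SPL.
compressor: 87 − 20·log₁₀(46.3/4.7) = 87 − 19.87 = 67.13 dB SPL.
Σ 10^(L/10) = 5.291e+06 → L_total = 10·log₁₀(5.291e+06) = 67.24 dB SPL.

67.2 dB SPL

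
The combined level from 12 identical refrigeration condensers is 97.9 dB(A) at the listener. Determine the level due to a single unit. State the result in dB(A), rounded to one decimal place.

12 equal contributions raise the level by 10·log₁₀ 12 = 10.792 dB, so each unit alone gives 97.9 − 10.792.

87.1 dB(A)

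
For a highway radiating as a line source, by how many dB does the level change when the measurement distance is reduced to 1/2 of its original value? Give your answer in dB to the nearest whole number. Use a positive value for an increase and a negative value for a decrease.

A line source loses 3 dB per doubling of distance; generally ΔL = −10·log₁₀(r₂/r₁).
ΔL = −10·log₁₀(0.5) = +3.01 dB.

+3 dB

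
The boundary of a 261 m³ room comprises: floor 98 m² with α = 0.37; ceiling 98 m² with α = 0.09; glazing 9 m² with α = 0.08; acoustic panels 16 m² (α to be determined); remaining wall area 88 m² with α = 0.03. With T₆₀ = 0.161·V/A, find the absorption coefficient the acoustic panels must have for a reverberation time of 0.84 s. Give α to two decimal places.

0.10

A = 0.161·V/T₆₀ = 0.161·261/0.84 = 50.03 m² sabins.
Absorption from the other surfaces = 98·0.37 + 98·0.09 + 9·0.08 + 88·0.03 = 48.44 m², so the acoustic panels must supply 1.59 m² over 16 m².
α = 1.59/16 = 0.099.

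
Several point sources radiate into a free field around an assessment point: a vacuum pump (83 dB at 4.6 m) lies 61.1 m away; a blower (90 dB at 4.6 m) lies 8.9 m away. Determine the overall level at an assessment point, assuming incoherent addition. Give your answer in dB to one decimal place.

Apply inverse-square spreading to bring every level to the receiver, then sum 10^(L/10).
vacuum pump: 83 − 20·log₁₀(61.1/4.6) = 83 − 22.47 = 60.53 dB.
blower: 90 − 20·log₁₀(8.9/4.6) = 90 − 5.73 = 84.27 dB.
Σ 10^(L/10) = 2.683e+08 → L_total = 10·log₁₀(2.683e+08) = 84.29 dB.

84.3 dB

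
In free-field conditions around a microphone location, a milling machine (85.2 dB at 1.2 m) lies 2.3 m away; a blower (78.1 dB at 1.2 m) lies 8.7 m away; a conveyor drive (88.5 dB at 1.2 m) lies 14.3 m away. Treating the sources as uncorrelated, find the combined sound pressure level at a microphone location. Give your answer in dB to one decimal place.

First find each source's level at the receiver (point-source: −20·log₁₀(r/r_ref)), then combine on an intensity basis.
milling machine: 85.2 − 20·log₁₀(2.3/1.2) = 85.2 − 5.65 = 79.55 dB.
blower: 78.1 − 20·log₁₀(8.7/1.2) = 78.1 − 17.21 = 60.89 dB.
conveyor drive: 88.5 − 20·log₁₀(14.3/1.2) = 88.5 − 21.52 = 66.98 dB.
Σ 10^(L/10) = 9.635e+07 → L_total = 10·log₁₀(9.635e+07) = 79.84 dB.

79.8 dB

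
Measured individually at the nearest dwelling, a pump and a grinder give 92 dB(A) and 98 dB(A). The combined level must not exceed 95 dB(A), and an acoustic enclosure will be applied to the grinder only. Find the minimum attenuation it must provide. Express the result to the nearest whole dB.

6 dB

The untreated sources together contribute 10^(92/10) = 1.585e+09, i.e. 92.00 dB(A).
To meet 95 dB(A) overall, the treated grinder may contribute at most 10^(95/10) − 1.585e+09 = 1.577e+09, i.e. 91.98 dB(A).
Required insertion loss = 98 − 91.98 = 6.02 dB.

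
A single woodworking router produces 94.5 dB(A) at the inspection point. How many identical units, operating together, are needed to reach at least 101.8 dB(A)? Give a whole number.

6

Need L₁ + 10·log₁₀ N ≥ 101.8, i.e. log₁₀ N ≥ 0.73.
N ≥ 10^(7.3/10) = 5.370, so N = 6.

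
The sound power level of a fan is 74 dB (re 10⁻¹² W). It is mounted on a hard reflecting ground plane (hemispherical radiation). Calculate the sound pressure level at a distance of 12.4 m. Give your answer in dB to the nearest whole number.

The power spreads over a hemisphere of area 2π·r², so L_p = L_w − 10·log₁₀(2π·r²).
2π·r² = 966.1 m², 10·log₁₀ of that is 29.850 dB.
L_p = 74 − 29.850 = 44.15 dB.

44 dB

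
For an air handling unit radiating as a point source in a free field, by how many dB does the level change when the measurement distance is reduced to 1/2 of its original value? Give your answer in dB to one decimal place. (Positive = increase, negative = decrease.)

+6.0 dB

Point-source spreading: ΔL = −20·log₁₀(r₂/r₁).
ΔL = −20·log₁₀(0.5) = +6.02 dB.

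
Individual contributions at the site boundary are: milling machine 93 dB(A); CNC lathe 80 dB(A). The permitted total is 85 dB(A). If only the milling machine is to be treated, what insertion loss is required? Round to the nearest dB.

Everything except the milling machine sums to 10^(80/10) = 1.000e+08 in linear terms, 80.00 dB(A).
The limit corresponds to 10^(85/10) = 3.162e+08; subtracting the fixed part leaves 2.162e+08 for the milling machine, i.e. 83.35 dB(A).
Required insertion loss = 93 − 83.35 = 9.65 dB.

10 dB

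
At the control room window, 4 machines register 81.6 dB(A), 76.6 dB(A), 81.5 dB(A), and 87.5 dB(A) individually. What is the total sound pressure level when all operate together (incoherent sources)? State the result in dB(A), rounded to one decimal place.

89.5 dB(A)

Incoherent sources combine by intensity addition: L_total = 10·log₁₀(Σ 10^(L_i/10)).
Σ 10^(L/10) = 10^(81.6/10) + 10^(76.6/10) + 10^(81.5/10) + 10^(87.5/10) = 8.938e+08.
L_total = 10·log₁₀(8.938e+08) = 89.51 dB(A).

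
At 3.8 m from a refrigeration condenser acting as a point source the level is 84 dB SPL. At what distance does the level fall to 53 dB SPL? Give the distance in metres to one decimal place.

134.8 m

Point-source spreading drops the level by 20·log₁₀(r₂/r₁); inverting, r₂/r₁ = 10^(ΔL/20).
r₂ = 3.8·10^((84−53)/20) = 3.8·10^(31.0/20) = 134.83 m.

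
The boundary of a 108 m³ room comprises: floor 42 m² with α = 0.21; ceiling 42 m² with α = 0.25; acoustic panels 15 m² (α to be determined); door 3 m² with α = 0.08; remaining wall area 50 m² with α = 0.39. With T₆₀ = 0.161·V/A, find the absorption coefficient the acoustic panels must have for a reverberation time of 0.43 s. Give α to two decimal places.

0.09

A = 0.161·V/T₆₀ = 0.161·108/0.43 = 40.44 m² sabins.
Absorption from the other surfaces = 42·0.21 + 42·0.25 + 3·0.08 + 50·0.39 = 39.06 m², so the acoustic panels must supply 1.38 m² over 15 m².
α = 1.38/15 = 0.092.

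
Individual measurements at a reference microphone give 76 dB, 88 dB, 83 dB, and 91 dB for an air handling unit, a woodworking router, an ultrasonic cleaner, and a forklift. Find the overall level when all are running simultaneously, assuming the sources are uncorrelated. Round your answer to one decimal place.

Incoherent sources combine by intensity addition: L_total = 10·log₁₀(Σ 10^(L_i/10)).
Σ 10^(L/10) = 10^(76/10) + 10^(88/10) + 10^(83/10) + 10^(91/10) = 2.129e+09.
L_total = 10·log₁₀(2.129e+09) = 93.28 dB.

93.3 dB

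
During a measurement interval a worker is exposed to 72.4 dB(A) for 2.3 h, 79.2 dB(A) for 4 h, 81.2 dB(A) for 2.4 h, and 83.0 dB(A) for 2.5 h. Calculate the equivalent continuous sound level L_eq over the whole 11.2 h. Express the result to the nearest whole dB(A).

Weight each interval's intensity by its duration and average over T = 11.2 h:
Σ tᵢ·10^(Lᵢ/10) = 2.3·10^(72.4/10) + 4·10^(79.2/10) + 2.4·10^(81.2/10) + 2.5·10^(83.0/10) = 1.188e+09.
L_eq = 10·log₁₀(1.188e+09/11.2) = 80.26 dB(A).

80 dB(A)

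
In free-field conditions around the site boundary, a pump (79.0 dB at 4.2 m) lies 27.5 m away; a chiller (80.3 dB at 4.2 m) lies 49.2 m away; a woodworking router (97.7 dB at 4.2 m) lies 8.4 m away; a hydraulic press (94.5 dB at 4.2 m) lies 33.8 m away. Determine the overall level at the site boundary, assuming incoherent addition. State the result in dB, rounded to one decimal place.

Propagate each source to the receiver with L = L_ref − 20·log₁₀(r/r_ref), then add intensities.
pump: 79.0 − 20·log₁₀(27.5/4.2) = 79.0 − 16.32 = 62.68 dB.
chiller: 80.3 − 20·log₁₀(49.2/4.2) = 80.3 − 21.37 = 58.93 dB.
woodworking router: 97.7 − 20·log₁₀(8.4/4.2) = 97.7 − 6.02 = 91.68 dB.
hydraulic press: 94.5 − 20·log₁₀(33.8/4.2) = 94.5 − 18.11 = 76.39 dB.
Σ 10^(L/10) = 1.518e+09 → L_total = 10·log₁₀(1.518e+09) = 91.81 dB.

91.8 dB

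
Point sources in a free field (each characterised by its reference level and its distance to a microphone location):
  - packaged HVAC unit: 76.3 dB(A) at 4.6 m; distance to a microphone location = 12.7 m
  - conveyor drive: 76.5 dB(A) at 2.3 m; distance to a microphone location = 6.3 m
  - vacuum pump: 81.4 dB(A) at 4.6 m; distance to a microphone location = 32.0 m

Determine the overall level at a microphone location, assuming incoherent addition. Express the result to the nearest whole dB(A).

First find each source's level at the receiver (point-source: −20·log₁₀(r/r_ref)), then combine on an intensity basis.
packaged HVAC unit: 76.3 − 20·log₁₀(12.7/4.6) = 76.3 − 8.82 = 67.48 dB(A).
conveyor drive: 76.5 − 20·log₁₀(6.3/2.3) = 76.5 − 8.75 = 67.75 dB(A).
vacuum pump: 81.4 − 20·log₁₀(32.0/4.6) = 81.4 − 16.85 = 64.55 dB(A).
Σ 10^(L/10) = 1.440e+07 → L_total = 10·log₁₀(1.440e+07) = 71.58 dB(A).

72 dB(A)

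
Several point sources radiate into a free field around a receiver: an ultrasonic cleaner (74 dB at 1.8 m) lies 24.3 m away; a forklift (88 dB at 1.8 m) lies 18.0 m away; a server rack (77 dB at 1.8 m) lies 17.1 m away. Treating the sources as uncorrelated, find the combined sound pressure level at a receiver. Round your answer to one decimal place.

First find each source's level at the receiver (point-source: −20·log₁₀(r/r_ref)), then combine on an intensity basis.
ultrasonic cleaner: 74 − 20·log₁₀(24.3/1.8) = 74 − 22.61 = 51.39 dB.
forklift: 88 − 20·log₁₀(18.0/1.8) = 88 − 20.00 = 68.00 dB.
server rack: 77 − 20·log₁₀(17.1/1.8) = 77 − 19.55 = 57.45 dB.
Σ 10^(L/10) = 7.003e+06 → L_total = 10·log₁₀(7.003e+06) = 68.45 dB.

68.5 dB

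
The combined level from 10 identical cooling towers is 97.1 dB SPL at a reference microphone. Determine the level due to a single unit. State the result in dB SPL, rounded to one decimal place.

10 equal contributions raise the level by 10·log₁₀ 10 = 10.000 dB, so each unit alone gives 97.1 − 10.000.

87.1 dB SPL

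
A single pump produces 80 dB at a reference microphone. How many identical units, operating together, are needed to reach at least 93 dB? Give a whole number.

N identical sources give L₁ + 10·log₁₀ N, so require 10·log₁₀ N ≥ 93 − 80 = 13.0 dB.
N ≥ 10^(13.0/10) = 19.953, so N = 20.

20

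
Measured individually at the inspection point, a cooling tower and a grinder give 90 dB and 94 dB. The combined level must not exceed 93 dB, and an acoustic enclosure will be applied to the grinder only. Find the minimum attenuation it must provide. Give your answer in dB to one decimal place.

4.0 dB

Fixed contribution from the other source: Σ 10^(L/10) = 10^(90/10) = 1.000e+09 (90.00 dB).
The limit corresponds to 10^(93/10) = 1.995e+09; subtracting the fixed part leaves 9.953e+08 for the grinder, i.e. 89.98 dB.
Required insertion loss = 94 − 89.98 = 4.02 dB.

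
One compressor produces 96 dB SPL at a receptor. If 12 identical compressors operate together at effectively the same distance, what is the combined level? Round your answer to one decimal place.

With 12 equal, uncorrelated contributions the intensity is 12× that of one unit, giving a rise of 10·log₁₀ 12.
L_total = 96 + 10·log₁₀(12) = 96 + 10.792 = 106.79 dB SPL.

106.8 dB SPL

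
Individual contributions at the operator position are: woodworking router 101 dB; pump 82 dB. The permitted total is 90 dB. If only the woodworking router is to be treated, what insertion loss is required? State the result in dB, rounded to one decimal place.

11.7 dB

The untreated sources together contribute 10^(82/10) = 1.585e+08, i.e. 82.00 dB.
To meet 90 dB overall, the treated woodworking router may contribute at most 10^(90/10) − 1.585e+08 = 8.415e+08, i.e. 89.25 dB.
So the woodworking router must be reduced from 101 to 89.25 dB: IL = 11.75 dB.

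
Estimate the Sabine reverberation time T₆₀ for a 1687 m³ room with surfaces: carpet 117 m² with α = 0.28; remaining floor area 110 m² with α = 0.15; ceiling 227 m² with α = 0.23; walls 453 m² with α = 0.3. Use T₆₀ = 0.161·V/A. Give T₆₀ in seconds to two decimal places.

A = Σ Sᵢαᵢ = 117·0.28 + 110·0.15 + 227·0.23 + 453·0.3 = 237.37 m².
T₆₀ = 0.161 × 1687 / 237.37 = 1.144 s.

1.14 s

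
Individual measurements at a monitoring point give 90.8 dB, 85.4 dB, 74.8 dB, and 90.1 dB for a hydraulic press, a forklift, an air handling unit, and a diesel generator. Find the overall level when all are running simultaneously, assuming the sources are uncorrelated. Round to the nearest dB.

Incoherent sources combine by intensity addition: L_total = 10·log₁₀(Σ 10^(L_i/10)).
Σ 10^(L/10) = 10^(90.8/10) + 10^(85.4/10) + 10^(74.8/10) + 10^(90.1/10) = 2.602e+09.
L_total = 10·log₁₀(2.602e+09) = 94.15 dB.

94 dB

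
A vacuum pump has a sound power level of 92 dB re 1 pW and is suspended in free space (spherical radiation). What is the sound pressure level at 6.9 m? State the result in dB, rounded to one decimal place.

64.2 dB

Free-field spherical radiation: L_p = L_w − 10·log₁₀(4π·r²), r = 6.9 m.
4π·r² = 598.3 m², 10·log₁₀ of that is 27.769 dB.
L_p = 92 − 27.769 = 64.23 dB.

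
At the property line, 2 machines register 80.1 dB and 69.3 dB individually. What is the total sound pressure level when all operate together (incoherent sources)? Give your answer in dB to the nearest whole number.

80 dB

For uncorrelated sources the intensities add, so convert each level to linear form, sum, and take 10·log₁₀ of the total.
Σ 10^(L/10) = 10^(80.1/10) + 10^(69.3/10) = 1.108e+08.
L_total = 10·log₁₀(1.108e+08) = 80.45 dB.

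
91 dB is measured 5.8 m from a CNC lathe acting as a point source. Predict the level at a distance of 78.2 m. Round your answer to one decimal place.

68.4 dB

Spherical spreading from a point source gives a 20·log₁₀(r₂/r₁) drop.
L₂ = 91 − 20·log₁₀(78.2/5.8) = 91 − 22.596 = 68.40 dB.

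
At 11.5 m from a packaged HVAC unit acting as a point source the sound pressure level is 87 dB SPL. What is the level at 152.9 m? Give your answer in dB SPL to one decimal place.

Spherical spreading from a point source gives a 20·log₁₀(r₂/r₁) drop.
L₂ = 87 − 20·log₁₀(152.9/11.5) = 87 − 22.474 = 64.53 dB SPL.

64.5 dB SPL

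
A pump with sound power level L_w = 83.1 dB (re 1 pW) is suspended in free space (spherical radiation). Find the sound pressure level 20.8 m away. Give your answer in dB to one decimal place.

45.7 dB

Free-field spherical radiation: L_p = L_w − 10·log₁₀(4π·r²), r = 20.8 m.
4π·r² = 5437 m², 10·log₁₀ of that is 37.353 dB.
L_p = 83.1 − 37.353 = 45.75 dB.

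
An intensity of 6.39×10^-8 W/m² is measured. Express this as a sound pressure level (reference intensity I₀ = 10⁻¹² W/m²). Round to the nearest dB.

I/I₀ = 6.39×10^-8/10⁻¹² = 6.39×10^4, and L = 10·log₁₀(I/I₀).
L = 10·(0.8055 + 4) = 48.06 dB.

48 dB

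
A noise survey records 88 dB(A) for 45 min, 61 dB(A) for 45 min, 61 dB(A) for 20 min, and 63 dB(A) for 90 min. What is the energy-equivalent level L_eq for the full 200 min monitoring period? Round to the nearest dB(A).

82 dB(A)

Weight each interval's intensity by its duration and average over T = 200 min:
Σ tᵢ·10^(Lᵢ/10) = 45·10^(88/10) + 45·10^(61/10) + 20·10^(61/10) + 90·10^(63/10) = 2.865e+10.
L_eq = 10·log₁₀(2.865e+10/200) = 81.56 dB(A).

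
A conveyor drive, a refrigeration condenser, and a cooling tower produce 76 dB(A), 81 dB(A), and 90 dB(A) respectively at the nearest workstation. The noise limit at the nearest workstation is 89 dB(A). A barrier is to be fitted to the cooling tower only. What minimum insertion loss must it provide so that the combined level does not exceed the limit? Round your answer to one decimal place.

Fixed contribution from the other sources: Σ 10^(L/10) = 10^(76/10) + 10^(81/10) = 1.657e+08 (82.19 dB(A)).
The limit corresponds to 10^(89/10) = 7.943e+08; subtracting the fixed part leaves 6.286e+08 for the cooling tower, i.e. 87.98 dB(A).
So the cooling tower must be reduced from 90 to 87.98 dB(A): IL = 2.02 dB.

2.0 dB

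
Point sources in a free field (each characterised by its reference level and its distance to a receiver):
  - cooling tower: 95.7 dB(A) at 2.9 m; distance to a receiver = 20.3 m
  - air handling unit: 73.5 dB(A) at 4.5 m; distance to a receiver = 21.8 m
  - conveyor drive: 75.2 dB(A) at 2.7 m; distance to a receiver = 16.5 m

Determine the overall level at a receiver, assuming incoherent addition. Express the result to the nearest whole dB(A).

79 dB(A)

First find each source's level at the receiver (point-source: −20·log₁₀(r/r_ref)), then combine on an intensity basis.
cooling tower: 95.7 − 20·log₁₀(20.3/2.9) = 95.7 − 16.90 = 78.80 dB(A).
air handling unit: 73.5 − 20·log₁₀(21.8/4.5) = 73.5 − 13.70 = 59.80 dB(A).
conveyor drive: 75.2 − 20·log₁₀(16.5/2.7) = 75.2 − 15.72 = 59.48 dB(A).
Σ 10^(L/10) = 7.766e+07 → L_total = 10·log₁₀(7.766e+07) = 78.90 dB(A).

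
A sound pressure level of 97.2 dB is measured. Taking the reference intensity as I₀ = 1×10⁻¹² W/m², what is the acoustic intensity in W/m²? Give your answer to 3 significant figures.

0.00525 W/m²

I/I₀ = 10^(97.2/10) = 5.248e+09, so I = 5.248e+09 × 10⁻¹² W/m².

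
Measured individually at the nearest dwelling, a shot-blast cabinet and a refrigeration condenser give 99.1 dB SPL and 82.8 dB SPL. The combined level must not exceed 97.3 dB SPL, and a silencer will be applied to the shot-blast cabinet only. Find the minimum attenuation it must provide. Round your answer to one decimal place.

2.0 dB

Fixed contribution from the other source: Σ 10^(L/10) = 10^(82.8/10) = 1.905e+08 (82.80 dB SPL).
The limit corresponds to 10^(97.3/10) = 5.370e+09; subtracting the fixed part leaves 5.180e+09 for the shot-blast cabinet, i.e. 97.14 dB SPL.
So the shot-blast cabinet must be reduced from 99.1 to 97.14 dB SPL: IL = 1.96 dB.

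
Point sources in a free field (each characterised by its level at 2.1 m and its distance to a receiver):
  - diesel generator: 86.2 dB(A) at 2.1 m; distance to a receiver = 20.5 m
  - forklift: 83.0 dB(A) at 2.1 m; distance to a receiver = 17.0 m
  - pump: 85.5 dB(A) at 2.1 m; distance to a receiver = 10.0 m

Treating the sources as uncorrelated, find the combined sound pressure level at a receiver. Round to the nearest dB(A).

Propagate each source to the receiver with L = L_ref − 20·log₁₀(r/r_ref), then add intensities.
diesel generator: 86.2 − 20·log₁₀(20.5/2.1) = 86.2 − 19.79 = 66.41 dB(A).
forklift: 83.0 − 20·log₁₀(17.0/2.1) = 83.0 − 18.16 = 64.84 dB(A).
pump: 85.5 − 20·log₁₀(10.0/2.1) = 85.5 − 13.56 = 71.94 dB(A).
Σ 10^(L/10) = 2.307e+07 → L_total = 10·log₁₀(2.307e+07) = 73.63 dB(A).

74 dB(A)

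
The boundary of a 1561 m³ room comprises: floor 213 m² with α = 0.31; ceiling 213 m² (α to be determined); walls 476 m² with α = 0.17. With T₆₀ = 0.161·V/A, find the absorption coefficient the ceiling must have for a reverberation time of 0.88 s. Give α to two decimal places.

A = 0.161·V/T₆₀ = 0.161·1561/0.88 = 285.59 m² sabins.
Absorption from the other surfaces = 213·0.31 + 476·0.17 = 146.95 m², so the ceiling must supply 138.64 m² over 213 m².
α = 138.64/213 = 0.651.

0.65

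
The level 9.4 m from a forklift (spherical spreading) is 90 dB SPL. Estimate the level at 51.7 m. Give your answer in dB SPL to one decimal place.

75.2 dB SPL

For a point source, L₂ = L₁ − 20·log₁₀(r₂/r₁).
L₂ = 90 − 20·log₁₀(51.7/9.4) = 90 − 14.807 = 75.19 dB SPL.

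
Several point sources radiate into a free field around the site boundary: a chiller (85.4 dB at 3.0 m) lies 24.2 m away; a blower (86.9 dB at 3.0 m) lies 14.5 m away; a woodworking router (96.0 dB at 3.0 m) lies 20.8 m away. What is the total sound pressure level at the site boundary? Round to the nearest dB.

80 dB

Apply inverse-square spreading to bring every level to the receiver, then sum 10^(L/10).
chiller: 85.4 − 20·log₁₀(24.2/3.0) = 85.4 − 18.13 = 67.27 dB.
blower: 86.9 − 20·log₁₀(14.5/3.0) = 86.9 − 13.68 = 73.22 dB.
woodworking router: 96.0 − 20·log₁₀(20.8/3.0) = 96.0 − 16.82 = 79.18 dB.
Σ 10^(L/10) = 1.091e+08 → L_total = 10·log₁₀(1.091e+08) = 80.38 dB.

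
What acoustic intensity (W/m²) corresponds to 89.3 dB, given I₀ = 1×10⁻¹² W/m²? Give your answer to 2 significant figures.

0.00085 W/m²

L = 10·log₁₀(I/I₀) ⇒ I = I₀·10^(L/10) = 10⁻¹² × 10^8.93.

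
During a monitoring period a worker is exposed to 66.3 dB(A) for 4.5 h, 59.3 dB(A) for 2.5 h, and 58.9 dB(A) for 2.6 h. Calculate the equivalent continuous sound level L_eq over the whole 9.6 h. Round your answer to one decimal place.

L_eq = 10·log₁₀[(1/T)·Σ tᵢ·10^(Lᵢ/10)] with T = 9.6 h.
Σ tᵢ·10^(Lᵢ/10) = 4.5·10^(66.3/10) + 2.5·10^(59.3/10) + 2.6·10^(58.9/10) = 2.334e+07.
L_eq = 10·log₁₀(2.334e+07/9.6) = 63.86 dB(A).

63.9 dB(A)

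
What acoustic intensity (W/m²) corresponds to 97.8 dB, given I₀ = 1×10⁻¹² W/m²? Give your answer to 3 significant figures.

0.00603 W/m²

I = I₀·10^(L/10) = 10⁻¹² × 10^(97.8/10) = 10^(-2.220).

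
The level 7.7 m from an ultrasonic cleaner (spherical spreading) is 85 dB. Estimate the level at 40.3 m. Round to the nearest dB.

71 dB

Point-source attenuation: ΔL = 20·log₁₀(r₂/r₁) = 20·log₁₀(40.3/7.7) = 14.376 dB.
L₂ = 85 − 20·log₁₀(40.3/7.7) = 85 − 14.376 = 70.62 dB.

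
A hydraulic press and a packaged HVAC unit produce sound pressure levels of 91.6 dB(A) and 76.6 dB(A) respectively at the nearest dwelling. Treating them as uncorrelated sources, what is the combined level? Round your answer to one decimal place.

Incoherent sources combine by intensity addition: L_total = 10·log₁₀(Σ 10^(L_i/10)).
Σ 10^(L/10) = 10^(91.6/10) + 10^(76.6/10) = 1.491e+09.
L_total = 10·log₁₀(1.491e+09) = 91.74 dB(A).

91.7 dB(A)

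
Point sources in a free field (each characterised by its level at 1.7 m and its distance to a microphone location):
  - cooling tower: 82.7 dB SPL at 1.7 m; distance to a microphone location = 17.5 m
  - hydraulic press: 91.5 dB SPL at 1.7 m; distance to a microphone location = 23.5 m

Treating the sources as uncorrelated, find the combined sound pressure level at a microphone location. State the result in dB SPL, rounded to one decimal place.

69.6 dB SPL

First find each source's level at the receiver (point-source: −20·log₁₀(r/r_ref)), then combine on an intensity basis.
cooling tower: 82.7 − 20·log₁₀(17.5/1.7) = 82.7 − 20.25 = 62.45 dB SPL.
hydraulic press: 91.5 − 20·log₁₀(23.5/1.7) = 91.5 − 22.81 = 68.69 dB SPL.
Σ 10^(L/10) = 9.149e+06 → L_total = 10·log₁₀(9.149e+06) = 69.61 dB SPL.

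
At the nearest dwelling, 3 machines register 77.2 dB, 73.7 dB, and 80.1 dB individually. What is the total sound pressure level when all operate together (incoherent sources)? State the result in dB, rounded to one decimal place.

For uncorrelated sources the intensities add, so convert each level to linear form, sum, and take 10·log₁₀ of the total.
Σ 10^(L/10) = 10^(77.2/10) + 10^(73.7/10) + 10^(80.1/10) = 1.783e+08.
L_total = 10·log₁₀(1.783e+08) = 82.51 dB.

82.5 dB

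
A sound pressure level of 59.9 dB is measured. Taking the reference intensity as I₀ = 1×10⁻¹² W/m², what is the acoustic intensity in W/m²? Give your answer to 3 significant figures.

L = 10·log₁₀(I/I₀) ⇒ I = I₀·10^(L/10) = 10⁻¹² × 10^5.99.

9.77e-07 W/m²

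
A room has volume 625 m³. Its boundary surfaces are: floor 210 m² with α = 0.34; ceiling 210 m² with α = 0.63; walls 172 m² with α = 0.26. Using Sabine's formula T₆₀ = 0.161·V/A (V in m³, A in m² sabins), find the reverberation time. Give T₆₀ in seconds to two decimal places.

Summing Sᵢαᵢ: 210·0.34 + 210·0.63 + 172·0.26 = 248.42 m².
T₆₀ = 0.161 × 625 / 248.42 = 0.405 s.

0.41 s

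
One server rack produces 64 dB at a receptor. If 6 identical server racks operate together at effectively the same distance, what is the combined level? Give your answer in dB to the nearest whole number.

72 dB

With 6 equal, uncorrelated contributions the intensity is 6× that of one unit, giving a rise of 10·log₁₀ 6.
L_total = 64 + 10·log₁₀(6) = 64 + 7.782 = 71.78 dB.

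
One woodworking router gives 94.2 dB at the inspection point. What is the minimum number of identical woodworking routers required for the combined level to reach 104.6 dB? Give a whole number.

11

Need L₁ + 10·log₁₀ N ≥ 104.6, i.e. log₁₀ N ≥ 1.04.
N ≥ 10^(10.4/10) = 10.965, so N = 11.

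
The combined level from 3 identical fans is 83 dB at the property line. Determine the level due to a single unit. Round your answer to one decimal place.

3 equal contributions raise the level by 10·log₁₀ 3 = 4.771 dB, so each unit alone gives 83 − 4.771.

78.2 dB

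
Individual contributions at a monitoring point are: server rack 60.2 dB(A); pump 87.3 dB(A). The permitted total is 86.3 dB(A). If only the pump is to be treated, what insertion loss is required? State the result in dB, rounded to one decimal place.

Everything except the pump sums to 10^(60.2/10) = 1.047e+06 in linear terms, 60.20 dB(A).
To meet 86.3 dB(A) overall, the treated pump may contribute at most 10^(86.3/10) − 1.047e+06 = 4.255e+08, i.e. 86.29 dB(A).
Required insertion loss = 87.3 − 86.29 = 1.01 dB.

1.0 dB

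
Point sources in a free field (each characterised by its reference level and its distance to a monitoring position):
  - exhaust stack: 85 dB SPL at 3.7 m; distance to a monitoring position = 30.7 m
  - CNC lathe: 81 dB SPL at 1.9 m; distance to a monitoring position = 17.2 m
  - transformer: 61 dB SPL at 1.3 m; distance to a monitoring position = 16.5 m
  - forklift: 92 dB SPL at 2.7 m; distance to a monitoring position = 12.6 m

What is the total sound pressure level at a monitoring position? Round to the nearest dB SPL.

Apply inverse-square spreading to bring every level to the receiver, then sum 10^(L/10).
exhaust stack: 85 − 20·log₁₀(30.7/3.7) = 85 − 18.38 = 66.62 dB SPL.
CNC lathe: 81 − 20·log₁₀(17.2/1.9) = 81 − 19.14 = 61.86 dB SPL.
transformer: 61 − 20·log₁₀(16.5/1.3) = 61 − 22.07 = 38.93 dB SPL.
forklift: 92 − 20·log₁₀(12.6/2.7) = 92 − 13.38 = 78.62 dB SPL.
Σ 10^(L/10) = 7.891e+07 → L_total = 10·log₁₀(7.891e+07) = 78.97 dB SPL.

79 dB SPL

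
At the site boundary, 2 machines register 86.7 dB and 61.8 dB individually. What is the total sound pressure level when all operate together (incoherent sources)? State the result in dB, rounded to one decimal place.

86.7 dB

Incoherent sources combine by intensity addition: L_total = 10·log₁₀(Σ 10^(L_i/10)).
Σ 10^(L/10) = 10^(86.7/10) + 10^(61.8/10) = 4.692e+08.
L_total = 10·log₁₀(4.692e+08) = 86.71 dB.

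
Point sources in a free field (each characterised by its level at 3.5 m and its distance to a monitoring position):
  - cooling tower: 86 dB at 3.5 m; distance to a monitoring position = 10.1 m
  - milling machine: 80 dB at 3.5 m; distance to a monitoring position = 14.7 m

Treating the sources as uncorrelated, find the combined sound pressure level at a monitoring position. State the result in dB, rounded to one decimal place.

77.3 dB

Propagate each source to the receiver with L = L_ref − 20·log₁₀(r/r_ref), then add intensities.
cooling tower: 86 − 20·log₁₀(10.1/3.5) = 86 − 9.21 = 76.79 dB.
milling machine: 80 − 20·log₁₀(14.7/3.5) = 80 − 12.46 = 67.54 dB.
Σ 10^(L/10) = 5.348e+07 → L_total = 10·log₁₀(5.348e+07) = 77.28 dB.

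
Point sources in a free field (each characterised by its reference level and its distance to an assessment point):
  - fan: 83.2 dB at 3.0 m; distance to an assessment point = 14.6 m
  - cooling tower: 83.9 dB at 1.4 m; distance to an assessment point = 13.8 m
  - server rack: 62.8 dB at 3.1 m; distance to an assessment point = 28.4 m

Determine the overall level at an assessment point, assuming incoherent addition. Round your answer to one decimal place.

Propagate each source to the receiver with L = L_ref − 20·log₁₀(r/r_ref), then add intensities.
fan: 83.2 − 20·log₁₀(14.6/3.0) = 83.2 − 13.74 = 69.46 dB.
cooling tower: 83.9 − 20·log₁₀(13.8/1.4) = 83.9 − 19.88 = 64.02 dB.
server rack: 62.8 − 20·log₁₀(28.4/3.1) = 62.8 − 19.24 = 43.56 dB.
Σ 10^(L/10) = 1.137e+07 → L_total = 10·log₁₀(1.137e+07) = 70.56 dB.

70.6 dB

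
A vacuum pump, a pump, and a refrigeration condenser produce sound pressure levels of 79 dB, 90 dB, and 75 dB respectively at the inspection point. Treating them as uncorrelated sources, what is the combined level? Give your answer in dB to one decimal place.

For uncorrelated sources the intensities add, so convert each level to linear form, sum, and take 10·log₁₀ of the total.
Σ 10^(L/10) = 10^(79/10) + 10^(90/10) + 10^(75/10) = 1.111e+09.
L_total = 10·log₁₀(1.111e+09) = 90.46 dB.

90.5 dB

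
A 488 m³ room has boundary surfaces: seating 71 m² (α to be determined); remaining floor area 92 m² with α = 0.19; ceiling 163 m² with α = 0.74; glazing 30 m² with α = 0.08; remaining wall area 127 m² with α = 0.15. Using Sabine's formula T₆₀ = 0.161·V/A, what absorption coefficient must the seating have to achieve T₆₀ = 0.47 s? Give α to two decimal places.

0.11

Required total absorption A = 0.161·488/0.47 = 167.17 m².
Absorption from the other surfaces = 92·0.19 + 163·0.74 + 30·0.08 + 127·0.15 = 159.55 m², so the seating must supply 7.62 m² over 71 m².
α = 7.62/71 = 0.107.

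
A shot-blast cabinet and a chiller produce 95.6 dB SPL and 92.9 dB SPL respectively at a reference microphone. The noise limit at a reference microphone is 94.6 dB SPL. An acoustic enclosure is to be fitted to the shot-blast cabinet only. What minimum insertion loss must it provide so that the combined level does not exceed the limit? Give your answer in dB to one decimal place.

Fixed contribution from the other source: Σ 10^(L/10) = 10^(92.9/10) = 1.950e+09 (92.90 dB SPL).
The limit corresponds to 10^(94.6/10) = 2.884e+09; subtracting the fixed part leaves 9.342e+08 for the shot-blast cabinet, i.e. 89.70 dB SPL.
So the shot-blast cabinet must be reduced from 95.6 to 89.70 dB SPL: IL = 5.90 dB.

5.9 dB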